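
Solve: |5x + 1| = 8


An absolute value equation |expr| = 8 gives two cases:
Case 1: 5x + 1 = 8
  5x = 7, so x = 7/5
Case 2: 5x + 1 = -8
  5x = -9, so x = -9/5

x = -9/5, x = 7/5


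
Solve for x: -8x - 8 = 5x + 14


Starting with: -8x - 8 = 5x + 14
Move all x terms to left: (-8 - 5)x = 14 + 8
Simplify: -13x = 22
Divide both sides by -13: x = -22/13

x = -22/13


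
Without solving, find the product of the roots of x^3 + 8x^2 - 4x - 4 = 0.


By Vieta's formulas for x^3 + bx^2 + cx + d = 0:
  r1 + r2 + r3 = -b/a = -8
  r1*r2 + r1*r3 + r2*r3 = c/a = -4
  r1*r2*r3 = -d/a = 4


Product = 4


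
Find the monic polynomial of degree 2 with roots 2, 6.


A monic polynomial with roots 2, 6 is:
p(x) = (x - 2)(x - 6)
After multiplying by (x - 2): x - 2
After multiplying by (x - 6): x^2 - 8x + 12

x^2 - 8x + 12


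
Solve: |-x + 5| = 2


An absolute value equation |expr| = 2 gives two cases:
Case 1: -x + 5 = 2
  -x = -3, so x = 3
Case 2: -x + 5 = -2
  -x = -7, so x = 7

x = 3, x = 7


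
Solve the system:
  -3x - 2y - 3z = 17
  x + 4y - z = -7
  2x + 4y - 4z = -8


Using Cramer's rule. Expand each determinant along the first row.
D  = (-3)*[4*(-4) - (-1)*4] - (-2)*[1*(-4) - (-1)*2] + (-3)*[1*4 - 4*2]
  = (-3)*(-12) - (-2)*(-2) + (-3)*(-4) = 44
Dx = 17*[4*(-4) - (-1)*4] - (-2)*[(-7)*(-4) - (-1)*(-8)] + (-3)*[(-7)*4 - 4*(-8)]
  = 17*(-12) - (-2)*(20) + (-3)*(4) = -176
Dy = (-3)*[(-7)*(-4) - (-1)*(-8)] - 17*[1*(-4) - (-1)*2] + (-3)*[1*(-8) - (-7)*2]
  = (-3)*(20) - 17*(-2) + (-3)*(6) = -44
Dz = (-3)*[4*(-8) - (-7)*4] - (-2)*[1*(-8) - (-7)*2] + 17*[1*4 - 4*2]
  = (-3)*(-4) - (-2)*(6) + 17*(-4) = -44
x = Dx/D = -176/44 = -4, y = Dy/D = -44/44 = -1, z = Dz/D = -44/44 = -1
Check eq1: (-3)(-4) + (-2)(-1) + (-3)(-1) = 17 = 17 ✓
Check eq2: (1)(-4) + (4)(-1) + (-1)(-1) = -7 = -7 ✓
Check eq3: (2)(-4) + (4)(-1) + (-4)(-1) = -8 = -8 ✓

x = -4, y = -1, z = -1


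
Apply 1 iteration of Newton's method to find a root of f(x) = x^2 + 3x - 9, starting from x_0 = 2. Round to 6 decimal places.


Newton's method: x_(n+1) = x_n - f(x_n)/f'(x_n)
f(x) = x^2 + 3x - 9
f'(x) = 2x + 3

Iteration 1:
  f(2.000000) = 1.000000
  f'(2.000000) = 7.000000
  x_1 = 2.000000 - (1.000000)/(7.000000) = 1.857143

x_1 = 1.857143


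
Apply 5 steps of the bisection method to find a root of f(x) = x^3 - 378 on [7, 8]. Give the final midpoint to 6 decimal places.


f(x) = x^3 - 378
f(7) = -35 < 0
f(8) = 134 > 0

Step 1: midpoint = (7.000000 + 8.000000)/2 = 7.500000
  f(7.500000) = 43.875000
  f(mid) > 0, so root is in [7.000000, 7.500000]

Step 2: midpoint = (7.000000 + 7.500000)/2 = 7.250000
  f(7.250000) = 3.078125
  f(mid) > 0, so root is in [7.000000, 7.250000]

Step 3: midpoint = (7.000000 + 7.250000)/2 = 7.125000
  f(7.125000) = -16.294922
  f(mid) < 0, so root is in [7.125000, 7.250000]

Step 4: midpoint = (7.125000 + 7.250000)/2 = 7.187500
  f(7.187500) = -6.692627
  f(mid) < 0, so root is in [7.187500, 7.250000]

Step 5: midpoint = (7.187500 + 7.250000)/2 = 7.218750
  f(7.218750) = -1.828400
  f(mid) < 0, so root is in [7.218750, 7.250000]

midpoint = 7.218750


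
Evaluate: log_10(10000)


We need the exponent such that 10^? = 10000
10^4 = 10000
Therefore log_10(10000) = 4

4


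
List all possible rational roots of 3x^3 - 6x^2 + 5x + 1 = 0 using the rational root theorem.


Rational root theorem: possible roots are ±p/q where:
  p divides the constant term (1): p ∈ {1}
  q divides the leading coefficient (3): q ∈ {1, 3}

All possible rational roots: -1, -1/3, 1/3, 1

-1, -1/3, 1/3, 1


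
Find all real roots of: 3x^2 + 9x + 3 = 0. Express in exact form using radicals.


Using the quadratic formula: x = (-b ± sqrt(b^2 - 4ac)) / (2a)
Here a = 3, b = 9, c = 3
Discriminant = b^2 - 4ac = 9^2 - 4(3)(3) = 81 - 36 = 45
Since discriminant = 45 > 0, there are two real roots.
x = (-9 ± 3*sqrt(5)) / 6
Simplifying: x = (-3 ± sqrt(5)) / 2
Numerically: x ≈ -0.3820 or x ≈ -2.6180

x = (-3 + sqrt(5)) / 2 or x = (-3 - sqrt(5)) / 2


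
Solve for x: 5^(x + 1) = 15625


Express both sides with the same base.
15625 = 5^6
Since the bases match, equate exponents: x + 1 = 6
So x = 6 - (1) = 5

x = 5


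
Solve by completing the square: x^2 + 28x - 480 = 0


Start: x^2 + 28x - 480 = 0
Move constant: x^2 + 28x = 480
Half of 28 is 14, squared is 196
Add 196 to both sides: x^2 + 28x + 196 = 676
(x + 14)^2 = 676
x + 14 = ±26
x = -14 + 26 = 12 or x = -14 - 26 = -40

x = -40, x = 12


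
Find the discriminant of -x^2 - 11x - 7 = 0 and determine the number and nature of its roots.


For ax^2 + bx + c = 0, discriminant D = b^2 - 4ac
Here a = -1, b = -11, c = -7
D = (-11)^2 - 4(-1)(-7) = 121 - 28 = 93

D = 93 > 0 but not a perfect square
The equation has 2 distinct real irrational roots.

Discriminant = 93, 2 distinct real irrational roots


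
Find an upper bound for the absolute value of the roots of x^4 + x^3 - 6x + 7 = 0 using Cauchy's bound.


Cauchy's bound: all roots r satisfy |r| <= 1 + max(|a_i/a_n|) for i = 0,...,n-1
where a_n is the leading coefficient.

Coefficients: [1, 1, 0, -6, 7]
Leading coefficient a_n = 1
Ratios |a_i/a_n|: 1, 0, 6, 7
Maximum ratio: 7
Cauchy's bound: |r| <= 1 + 7 = 8

Upper bound = 8


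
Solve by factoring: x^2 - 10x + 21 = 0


We need two numbers that multiply to 21 and add to -10.
Those numbers are -3 and -7 (since (-3) * (-7) = 21 and (-3) + (-7) = -10).
So x^2 - 10x + 21 = (x - 3)(x - 7) = 0
Setting each factor to zero: x = 3 or x = 7

x = 3, x = 7


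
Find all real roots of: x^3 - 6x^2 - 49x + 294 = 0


Let p(x) = x^3 - 6x^2 - 49x + 294. By the rational root theorem (leading coefficient 1), any rational root is an integer divisor of 294: try ±1, ±2, ... in turn.
Test x = 1: value = 240 ≠ 0.
Test x = -1: value = 336 ≠ 0.
Test x = 2: value = 180 ≠ 0.
Test x = -2: value = 360 ≠ 0.
Test x = 3: value = 120 ≠ 0.
Test x = -3: value = 360 ≠ 0.
Test x = 6: value = 0 ✓, so (x - 6) is a factor.
Synthetic division by (x - 6): bring down 1; 1(6) - 6 = 0; 0(6) - 49 = -49; (-49)(6) + 294 = 0 → quotient x^2 - 49, remainder 0.
Solve the quadratic x^2 - 49 = 0: discriminant = 0^2 - 4(1)(-49) = 0 + 196 = 196.
sqrt(196) = 14, so x = (0 ± 14)/2: x = 7 or x = -7.

x = -7, x = 6, x = 7


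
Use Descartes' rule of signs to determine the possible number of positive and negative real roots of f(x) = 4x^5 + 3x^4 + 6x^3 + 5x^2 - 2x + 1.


Descartes' rule of signs:

For positive roots, count sign changes in f(x) = 4x^5 + 3x^4 + 6x^3 + 5x^2 - 2x + 1:
Signs of coefficients: +, +, +, +, -, +
Number of sign changes: 2
Possible positive real roots: 2, 0

For negative roots, examine f(-x) = -4x^5 + 3x^4 - 6x^3 + 5x^2 + 2x + 1:
Signs of coefficients: -, +, -, +, +, +
Number of sign changes: 3
Possible negative real roots: 3, 1

Positive roots: 2 or 0; Negative roots: 3 or 1


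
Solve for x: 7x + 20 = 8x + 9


Starting with: 7x + 20 = 8x + 9
Move all x terms to left: (7 - 8)x = 9 - 20
Simplify: -x = -11
Divide both sides by -1: x = 11

x = 11


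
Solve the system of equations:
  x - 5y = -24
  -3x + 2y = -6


Using Cramer's rule:
Determinant D = (1)(2) - (-3)(-5) = 2 - 15 = -13
Dx = (-24)(2) - (-6)(-5) = -48 - 30 = -78
Dy = (1)(-6) - (-3)(-24) = -6 - 72 = -78
x = Dx/D = -78/-13 = 6
y = Dy/D = -78/-13 = 6

x = 6, y = 6


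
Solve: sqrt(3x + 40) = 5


Square both sides: 3x + 40 = 5^2 = 25
3x = 25 - 40 = -15
x = -5
Check: sqrt(3*(-5) + 40) = sqrt(25) = 5 ✓

x = -5


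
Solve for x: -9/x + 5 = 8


Subtract 5 from both sides: -9/x = 3
Multiply both sides by x: -9 = 3 * x
Divide by 3: x = -3

x = -3


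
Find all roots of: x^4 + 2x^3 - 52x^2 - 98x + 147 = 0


Let p(x) = x^4 + 2x^3 - 52x^2 - 98x + 147. By the rational root theorem (leading coefficient 1), any rational root is an integer divisor of 147: try ±1, ±2, ... in turn.
Test x = 1: value = 0 ✓, so (x - 1) is a factor.
Synthetic division by (x - 1): bring down 1; 1(1) + 2 = 3; 3(1) - 52 = -49; (-49)(1) - 98 = -147; (-147)(1) + 147 = 0 → quotient x^3 + 3x^2 - 49x - 147, remainder 0.
Continue with the quotient x^3 + 3x^2 - 49x - 147 (candidates must divide 147; re-test x = 1 first in case it repeats).
Test x = 1: value = -192 ≠ 0.
Test x = -1: value = -96 ≠ 0.
Test x = 3: value = -240 ≠ 0.
Test x = -3: value = 0 ✓, so (x + 3) is a factor.
Synthetic division by (x + 3): bring down 1; 1(-3) + 3 = 0; 0(-3) - 49 = -49; (-49)(-3) - 147 = 0 → quotient x^2 - 49, remainder 0.
Solve the quadratic x^2 - 49 = 0: discriminant = 0^2 - 4(1)(-49) = 0 + 196 = 196.
sqrt(196) = 14, so x = (0 ± 14)/2: x = 7 or x = -7.
Collecting all roots found:

x = -7, x = -3, x = 1, x = 7


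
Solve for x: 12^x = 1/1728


Express both sides with the same base.
1/1728 = 12^(-3)
Since the bases match: x = -3

x = -3


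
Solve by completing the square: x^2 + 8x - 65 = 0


Start: x^2 + 8x - 65 = 0
Move constant: x^2 + 8x = 65
Half of 8 is 4, squared is 16
Add 16 to both sides: x^2 + 8x + 16 = 81
(x + 4)^2 = 81
x + 4 = ±9
x = -4 + 9 = 5 or x = -4 - 9 = -13

x = -13, x = 5


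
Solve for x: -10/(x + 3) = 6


Multiply both sides by (x + 3): -10 = 6(x + 3)
Distribute: -10 = 6x + 18
6x = -10 - 18 = -28
x = -14/3

x = -14/3


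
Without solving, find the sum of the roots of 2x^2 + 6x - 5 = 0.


By Vieta's formulas for ax^2 + bx + c = 0:
  Sum of roots = -b/a
  Product of roots = c/a

Here a = 2, b = 6, c = -5
Sum = -(6)/2 = -3
Product = -5/2 = -5/2

Sum = -3


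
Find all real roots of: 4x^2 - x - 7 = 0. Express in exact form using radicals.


Using the quadratic formula: x = (-b ± sqrt(b^2 - 4ac)) / (2a)
Here a = 4, b = -1, c = -7
Discriminant = b^2 - 4ac = (-1)^2 - 4(4)(-7) = 1 + 112 = 113
Since discriminant = 113 > 0, there are two real roots.
x = (1 ± sqrt(113)) / 8
Numerically: x ≈ 1.4538 or x ≈ -1.2038

x = (1 + sqrt(113)) / 8 or x = (1 - sqrt(113)) / 8


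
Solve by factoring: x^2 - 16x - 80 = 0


We need two numbers that multiply to -80 and add to -16.
Those numbers are 4 and -20 (since 4 * (-20) = -80 and 4 + (-20) = -16).
So x^2 - 16x - 80 = (x + 4)(x - 20) = 0
Setting each factor to zero: x = -4 or x = 20

x = -4, x = 20


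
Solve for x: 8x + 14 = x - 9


Starting with: 8x + 14 = x - 9
Move all x terms to left: (8 - 1)x = -9 - 14
Simplify: 7x = -23
Divide both sides by 7: x = -23/7

x = -23/7


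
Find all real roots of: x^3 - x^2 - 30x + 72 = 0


Let p(x) = x^3 - x^2 - 30x + 72. By the rational root theorem (leading coefficient 1), any rational root is an integer divisor of 72: try ±1, ±2, ... in turn.
Test x = 1: value = 42 ≠ 0.
Test x = -1: value = 100 ≠ 0.
Test x = 2: value = 16 ≠ 0.
Test x = -2: value = 120 ≠ 0.
Test x = 3: value = 0 ✓, so (x - 3) is a factor.
Synthetic division by (x - 3): bring down 1; 1(3) - 1 = 2; 2(3) - 30 = -24; (-24)(3) + 72 = 0 → quotient x^2 + 2x - 24, remainder 0.
Solve the quadratic x^2 + 2x - 24 = 0: discriminant = 2^2 - 4(1)(-24) = 4 + 96 = 100.
sqrt(100) = 10, so x = (-2 ± 10)/2: x = 4 or x = -6.

x = -6, x = 3, x = 4


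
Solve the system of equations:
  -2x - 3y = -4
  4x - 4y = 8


Using Cramer's rule:
Determinant D = (-2)(-4) - (4)(-3) = 8 + 12 = 20
Dx = (-4)(-4) - (8)(-3) = 16 + 24 = 40
Dy = (-2)(8) - (4)(-4) = -16 + 16 = 0
x = Dx/D = 40/20 = 2
y = Dy/D = 0/20 = 0

x = 2, y = 0


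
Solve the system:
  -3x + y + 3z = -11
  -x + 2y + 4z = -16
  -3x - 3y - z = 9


Using Cramer's rule. Expand each determinant along the first row.
D  = (-3)*[2*(-1) - 4*(-3)] - 1*[(-1)*(-1) - 4*(-3)] + 3*[(-1)*(-3) - 2*(-3)]
  = (-3)*(10) - 1*(13) + 3*(9) = -16
Dx = (-11)*[2*(-1) - 4*(-3)] - 1*[(-16)*(-1) - 4*9] + 3*[(-16)*(-3) - 2*9]
  = (-11)*(10) - 1*(-20) + 3*(30) = 0
Dy = (-3)*[(-16)*(-1) - 4*9] - (-11)*[(-1)*(-1) - 4*(-3)] + 3*[(-1)*9 - (-16)*(-3)]
  = (-3)*(-20) - (-11)*(13) + 3*(-57) = 32
Dz = (-3)*[2*9 - (-16)*(-3)] - 1*[(-1)*9 - (-16)*(-3)] + (-11)*[(-1)*(-3) - 2*(-3)]
  = (-3)*(-30) - 1*(-57) + (-11)*(9) = 48
x = Dx/D = 0/-16 = 0, y = Dy/D = 32/-16 = -2, z = Dz/D = 48/-16 = -3
Check eq1: (-3)(0) + (1)(-2) + (3)(-3) = -11 = -11 ✓
Check eq2: (-1)(0) + (2)(-2) + (4)(-3) = -16 = -16 ✓
Check eq3: (-3)(0) + (-3)(-2) + (-1)(-3) = 9 = 9 ✓

x = 0, y = -2, z = -3


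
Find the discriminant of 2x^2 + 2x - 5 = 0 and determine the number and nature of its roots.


For ax^2 + bx + c = 0, discriminant D = b^2 - 4ac
Here a = 2, b = 2, c = -5
D = (2)^2 - 4(2)(-5) = 4 + 40 = 44

D = 44 > 0 but not a perfect square
The equation has 2 distinct real irrational roots.

Discriminant = 44, 2 distinct real irrational roots


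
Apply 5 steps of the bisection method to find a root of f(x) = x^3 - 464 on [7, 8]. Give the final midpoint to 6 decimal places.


f(x) = x^3 - 464
f(7) = -121 < 0
f(8) = 48 > 0

Step 1: midpoint = (7.000000 + 8.000000)/2 = 7.500000
  f(7.500000) = -42.125000
  f(mid) < 0, so root is in [7.500000, 8.000000]

Step 2: midpoint = (7.500000 + 8.000000)/2 = 7.750000
  f(7.750000) = 1.484375
  f(mid) > 0, so root is in [7.500000, 7.750000]

Step 3: midpoint = (7.500000 + 7.750000)/2 = 7.625000
  f(7.625000) = -20.677734
  f(mid) < 0, so root is in [7.625000, 7.750000]

Step 4: midpoint = (7.625000 + 7.750000)/2 = 7.687500
  f(7.687500) = -9.686768
  f(mid) < 0, so root is in [7.687500, 7.750000]

Step 5: midpoint = (7.687500 + 7.750000)/2 = 7.718750
  f(7.718750) = -4.123810
  f(mid) < 0, so root is in [7.718750, 7.750000]

midpoint = 7.718750


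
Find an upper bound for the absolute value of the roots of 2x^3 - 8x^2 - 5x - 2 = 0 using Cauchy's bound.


Cauchy's bound: all roots r satisfy |r| <= 1 + max(|a_i/a_n|) for i = 0,...,n-1
where a_n is the leading coefficient.

Coefficients: [2, -8, -5, -2]
Leading coefficient a_n = 2
Ratios |a_i/a_n|: 4, 5/2, 1
Maximum ratio: 4
Cauchy's bound: |r| <= 1 + 4 = 5

Upper bound = 5


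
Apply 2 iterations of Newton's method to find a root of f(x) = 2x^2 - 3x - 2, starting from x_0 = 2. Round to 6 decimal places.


Newton's method: x_(n+1) = x_n - f(x_n)/f'(x_n)
f(x) = 2x^2 - 3x - 2
f'(x) = 4x - 3

Iteration 1:
  f(2.000000) = 0.000000
  f'(2.000000) = 5.000000
  x_1 = 2.000000 - (0.000000)/(5.000000) = 2.000000

Iteration 2:
  f(2.000000) = 0.000000
  f'(2.000000) = 5.000000
  x_2 = 2.000000 - (0.000000)/(5.000000) = 2.000000

x_2 = 2.000000


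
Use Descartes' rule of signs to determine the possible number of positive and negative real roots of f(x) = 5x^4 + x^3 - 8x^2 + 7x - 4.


Descartes' rule of signs:

For positive roots, count sign changes in f(x) = 5x^4 + x^3 - 8x^2 + 7x - 4:
Signs of coefficients: +, +, -, +, -
Number of sign changes: 3
Possible positive real roots: 3, 1

For negative roots, examine f(-x) = 5x^4 - x^3 - 8x^2 - 7x - 4:
Signs of coefficients: +, -, -, -, -
Number of sign changes: 1
Possible negative real roots: 1

Positive roots: 3 or 1; Negative roots: 1


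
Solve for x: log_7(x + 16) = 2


Convert to exponential form: x + 16 = 7^2 = 49
x = 49 - 16 = 33
Check: log_7(33 + 16) = log_7(49) = log_7(49) = 2 ✓

x = 33


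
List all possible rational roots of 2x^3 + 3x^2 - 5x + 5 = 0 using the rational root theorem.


Rational root theorem: possible roots are ±p/q where:
  p divides the constant term (5): p ∈ {1, 5}
  q divides the leading coefficient (2): q ∈ {1, 2}

All possible rational roots: -5, -5/2, -1, -1/2, 1/2, 1, 5/2, 5

-5, -5/2, -1, -1/2, 1/2, 1, 5/2, 5


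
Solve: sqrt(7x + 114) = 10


Square both sides: 7x + 114 = 10^2 = 100
7x = 100 - 114 = -14
x = -2
Check: sqrt(7*(-2) + 114) = sqrt(100) = 10 ✓

x = -2


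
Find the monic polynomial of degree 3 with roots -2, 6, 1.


A monic polynomial with roots -2, 6, 1 is:
p(x) = (x + 2)(x - 6)(x - 1)
After multiplying by (x + 2): x + 2
After multiplying by (x - 6): x^2 - 4x - 12
After multiplying by (x - 1): x^3 - 5x^2 - 8x + 12

x^3 - 5x^2 - 8x + 12


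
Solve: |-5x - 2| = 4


An absolute value equation |expr| = 4 gives two cases:
Case 1: -5x - 2 = 4
  -5x = 6, so x = -6/5
Case 2: -5x - 2 = -4
  -5x = -2, so x = 2/5

x = -6/5, x = 2/5


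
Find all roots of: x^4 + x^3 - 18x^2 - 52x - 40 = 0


Let p(x) = x^4 + x^3 - 18x^2 - 52x - 40. By the rational root theorem (leading coefficient 1), any rational root is an integer divisor of 40: try ±1, ±2, ... in turn.
Test x = 1: value = -108 ≠ 0.
Test x = -1: value = -6 ≠ 0.
Test x = 2: value = -192 ≠ 0.
Test x = -2: value = 0 ✓, so (x + 2) is a factor.
Synthetic division by (x + 2): bring down 1; 1(-2) + 1 = -1; (-1)(-2) - 18 = -16; (-16)(-2) - 52 = -20; (-20)(-2) - 40 = 0 → quotient x^3 - x^2 - 16x - 20, remainder 0.
Continue with the quotient x^3 - x^2 - 16x - 20 (candidates must divide 20; re-test x = -2 first in case it repeats).
Test x = -2: value = 0 ✓, so (x + 2) is a factor.
Synthetic division by (x + 2): bring down 1; 1(-2) - 1 = -3; (-3)(-2) - 16 = -10; (-10)(-2) - 20 = 0 → quotient x^2 - 3x - 10, remainder 0.
Solve the quadratic x^2 - 3x - 10 = 0: discriminant = (-3)^2 - 4(1)(-10) = 9 + 40 = 49.
sqrt(49) = 7, so x = (3 ± 7)/2: x = 5 or x = -2.
Collecting all roots found:

x = -2 (multiplicity 3), x = 5


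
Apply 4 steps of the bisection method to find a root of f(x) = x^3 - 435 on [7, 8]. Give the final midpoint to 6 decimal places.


f(x) = x^3 - 435
f(7) = -92 < 0
f(8) = 77 > 0

Step 1: midpoint = (7.000000 + 8.000000)/2 = 7.500000
  f(7.500000) = -13.125000
  f(mid) < 0, so root is in [7.500000, 8.000000]

Step 2: midpoint = (7.500000 + 8.000000)/2 = 7.750000
  f(7.750000) = 30.484375
  f(mid) > 0, so root is in [7.500000, 7.750000]

Step 3: midpoint = (7.500000 + 7.750000)/2 = 7.625000
  f(7.625000) = 8.322266
  f(mid) > 0, so root is in [7.500000, 7.625000]

Step 4: midpoint = (7.500000 + 7.625000)/2 = 7.562500
  f(7.562500) = -2.489990
  f(mid) < 0, so root is in [7.562500, 7.625000]

midpoint = 7.562500


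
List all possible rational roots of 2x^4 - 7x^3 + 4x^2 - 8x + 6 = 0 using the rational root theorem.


Rational root theorem: possible roots are ±p/q where:
  p divides the constant term (6): p ∈ {1, 2, 3, 6}
  q divides the leading coefficient (2): q ∈ {1, 2}

All possible rational roots: -6, -3, -2, -3/2, -1, -1/2, 1/2, 1, 3/2, 2, 3, 6

-6, -3, -2, -3/2, -1, -1/2, 1/2, 1, 3/2, 2, 3, 6


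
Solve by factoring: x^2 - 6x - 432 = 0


We need two numbers that multiply to -432 and add to -6.
Those numbers are -24 and 18 (since (-24) * 18 = -432 and (-24) + 18 = -6).
So x^2 - 6x - 432 = (x - 24)(x + 18) = 0
Setting each factor to zero: x = 24 or x = -18

x = -18, x = 24


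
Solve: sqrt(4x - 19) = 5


Square both sides: 4x - 19 = 5^2 = 25
4x = 25 + 19 = 44
x = 11
Check: sqrt(4*11 - 19) = sqrt(25) = 5 ✓

x = 11


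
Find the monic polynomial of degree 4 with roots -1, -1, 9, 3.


A monic polynomial with roots -1, -1, 9, 3 is:
p(x) = (x + 1)(x + 1)(x - 9)(x - 3)
After multiplying by (x + 1): x + 1
After multiplying by (x + 1): x^2 + 2x + 1
After multiplying by (x - 9): x^3 - 7x^2 - 17x - 9
After multiplying by (x - 3): x^4 - 10x^3 + 4x^2 + 42x + 27

x^4 - 10x^3 + 4x^2 + 42x + 27


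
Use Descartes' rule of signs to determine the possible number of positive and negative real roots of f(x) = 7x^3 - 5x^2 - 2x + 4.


Descartes' rule of signs:

For positive roots, count sign changes in f(x) = 7x^3 - 5x^2 - 2x + 4:
Signs of coefficients: +, -, -, +
Number of sign changes: 2
Possible positive real roots: 2, 0

For negative roots, examine f(-x) = -7x^3 - 5x^2 + 2x + 4:
Signs of coefficients: -, -, +, +
Number of sign changes: 1
Possible negative real roots: 1

Positive roots: 2 or 0; Negative roots: 1


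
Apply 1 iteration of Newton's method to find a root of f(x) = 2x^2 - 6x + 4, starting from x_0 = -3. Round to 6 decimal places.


Newton's method: x_(n+1) = x_n - f(x_n)/f'(x_n)
f(x) = 2x^2 - 6x + 4
f'(x) = 4x - 6

Iteration 1:
  f(-3.000000) = 40.000000
  f'(-3.000000) = -18.000000
  x_1 = -3.000000 - (40.000000)/(-18.000000) = -0.777778

x_1 = -0.777778


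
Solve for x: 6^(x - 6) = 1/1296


Express both sides with the same base.
1/1296 = 6^(-4)
Since the bases match, equate exponents: x - 6 = -4
So x = -4 - (-6) = 2

x = 2


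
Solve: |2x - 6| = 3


An absolute value equation |expr| = 3 gives two cases:
Case 1: 2x - 6 = 3
  2x = 9, so x = 9/2
Case 2: 2x - 6 = -3
  2x = 3, so x = 3/2

x = 3/2, x = 9/2


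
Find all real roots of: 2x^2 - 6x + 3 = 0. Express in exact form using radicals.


Using the quadratic formula: x = (-b ± sqrt(b^2 - 4ac)) / (2a)
Here a = 2, b = -6, c = 3
Discriminant = b^2 - 4ac = (-6)^2 - 4(2)(3) = 36 - 24 = 12
Since discriminant = 12 > 0, there are two real roots.
x = (6 ± 2*sqrt(3)) / 4
Simplifying: x = (3 ± sqrt(3)) / 2
Numerically: x ≈ 2.3660 or x ≈ 0.6340

x = (3 + sqrt(3)) / 2 or x = (3 - sqrt(3)) / 2


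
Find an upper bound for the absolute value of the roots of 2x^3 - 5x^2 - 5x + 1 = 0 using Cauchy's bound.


Cauchy's bound: all roots r satisfy |r| <= 1 + max(|a_i/a_n|) for i = 0,...,n-1
where a_n is the leading coefficient.

Coefficients: [2, -5, -5, 1]
Leading coefficient a_n = 2
Ratios |a_i/a_n|: 5/2, 5/2, 1/2
Maximum ratio: 5/2
Cauchy's bound: |r| <= 1 + 5/2 = 7/2

Upper bound = 7/2


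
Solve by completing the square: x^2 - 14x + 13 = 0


Start: x^2 - 14x + 13 = 0
Move constant: x^2 - 14x = -13
Half of -14 is -7, squared is 49
Add 49 to both sides: x^2 - 14x + 49 = 36
(x - 7)^2 = 36
x - 7 = ±6
x = 7 + 6 = 13 or x = 7 - 6 = 1

x = 1, x = 13


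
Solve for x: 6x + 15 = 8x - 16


Starting with: 6x + 15 = 8x - 16
Move all x terms to left: (6 - 8)x = -16 - 15
Simplify: -2x = -31
Divide both sides by -2: x = 31/2

x = 31/2


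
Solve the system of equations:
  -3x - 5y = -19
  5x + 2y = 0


Using Cramer's rule:
Determinant D = (-3)(2) - (5)(-5) = -6 + 25 = 19
Dx = (-19)(2) - (0)(-5) = -38 - 0 = -38
Dy = (-3)(0) - (5)(-19) = 0 + 95 = 95
x = Dx/D = -38/19 = -2
y = Dy/D = 95/19 = 5

x = -2, y = 5


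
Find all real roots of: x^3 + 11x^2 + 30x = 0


The constant term is 0, so x = 0 is a root. Factor out x:
  x(x^2 + 11x + 30) = 0
Solve the quadratic x^2 + 11x + 30 = 0: discriminant = 11^2 - 4(1)(30) = 121 - 120 = 1.
sqrt(1) = 1, so x = (-11 ± 1)/2: x = -5 or x = -6.

x = -6, x = -5, x = 0


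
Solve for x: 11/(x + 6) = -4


Multiply both sides by (x + 6): 11 = -4(x + 6)
Distribute: 11 = -4x - 24
-4x = 11 + 24 = 35
x = -35/4

x = -35/4


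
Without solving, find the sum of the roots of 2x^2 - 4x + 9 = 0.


By Vieta's formulas for ax^2 + bx + c = 0:
  Sum of roots = -b/a
  Product of roots = c/a

Here a = 2, b = -4, c = 9
Sum = -(-4)/2 = 2
Product = 9/2 = 9/2

Sum = 2


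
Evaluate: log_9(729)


We need the exponent such that 9^? = 729
9^3 = 729
Therefore log_9(729) = 3

3


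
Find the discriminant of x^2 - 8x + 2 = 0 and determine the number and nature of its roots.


For ax^2 + bx + c = 0, discriminant D = b^2 - 4ac
Here a = 1, b = -8, c = 2
D = (-8)^2 - 4(1)(2) = 64 - 8 = 56

D = 56 > 0 but not a perfect square
The equation has 2 distinct real irrational roots.

Discriminant = 56, 2 distinct real irrational roots


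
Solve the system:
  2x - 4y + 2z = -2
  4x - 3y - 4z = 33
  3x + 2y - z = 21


Using Cramer's rule. Expand each determinant along the first row.
D  = 2*[(-3)*(-1) - (-4)*2] - (-4)*[4*(-1) - (-4)*3] + 2*[4*2 - (-3)*3]
  = 2*(11) - (-4)*(8) + 2*(17) = 88
Dx = (-2)*[(-3)*(-1) - (-4)*2] - (-4)*[33*(-1) - (-4)*21] + 2*[33*2 - (-3)*21]
  = (-2)*(11) - (-4)*(51) + 2*(129) = 440
Dy = 2*[33*(-1) - (-4)*21] - (-2)*[4*(-1) - (-4)*3] + 2*[4*21 - 33*3]
  = 2*(51) - (-2)*(8) + 2*(-15) = 88
Dz = 2*[(-3)*21 - 33*2] - (-4)*[4*21 - 33*3] + (-2)*[4*2 - (-3)*3]
  = 2*(-129) - (-4)*(-15) + (-2)*(17) = -352
x = Dx/D = 440/88 = 5, y = Dy/D = 88/88 = 1, z = Dz/D = -352/88 = -4
Check eq1: (2)(5) + (-4)(1) + (2)(-4) = -2 = -2 ✓
Check eq2: (4)(5) + (-3)(1) + (-4)(-4) = 33 = 33 ✓
Check eq3: (3)(5) + (2)(1) + (-1)(-4) = 21 = 21 ✓

x = 5, y = 1, z = -4


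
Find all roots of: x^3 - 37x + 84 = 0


Let p(x) = x^3 - 37x + 84. By the rational root theorem (leading coefficient 1), any rational root is an integer divisor of 84: try ±1, ±2, ... in turn.
Test x = 1: value = 48 ≠ 0.
Test x = -1: value = 120 ≠ 0.
Test x = 2: value = 18 ≠ 0.
Test x = -2: value = 150 ≠ 0.
Test x = 3: value = 0 ✓, so (x - 3) is a factor.
Synthetic division by (x - 3): bring down 1; 1(3) + 0 = 3; 3(3) - 37 = -28; (-28)(3) + 84 = 0 → quotient x^2 + 3x - 28, remainder 0.
Solve the quadratic x^2 + 3x - 28 = 0: discriminant = 3^2 - 4(1)(-28) = 9 + 112 = 121.
sqrt(121) = 11, so x = (-3 ± 11)/2: x = 4 or x = -7.
Collecting all roots found:

x = -7, x = 3, x = 4


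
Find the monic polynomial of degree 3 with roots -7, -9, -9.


A monic polynomial with roots -7, -9, -9 is:
p(x) = (x + 7)(x + 9)(x + 9)
After multiplying by (x + 7): x + 7
After multiplying by (x + 9): x^2 + 16x + 63
After multiplying by (x + 9): x^3 + 25x^2 + 207x + 567

x^3 + 25x^2 + 207x + 567


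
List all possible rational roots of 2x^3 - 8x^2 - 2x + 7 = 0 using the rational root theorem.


Rational root theorem: possible roots are ±p/q where:
  p divides the constant term (7): p ∈ {1, 7}
  q divides the leading coefficient (2): q ∈ {1, 2}

All possible rational roots: -7, -7/2, -1, -1/2, 1/2, 1, 7/2, 7

-7, -7/2, -1, -1/2, 1/2, 1, 7/2, 7


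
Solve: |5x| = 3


An absolute value equation |expr| = 3 gives two cases:
Case 1: 5x = 3
  5x = 3, so x = 3/5
Case 2: 5x = -3
  5x = -3, so x = -3/5

x = -3/5, x = 3/5


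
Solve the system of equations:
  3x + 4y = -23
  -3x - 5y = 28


Using Cramer's rule:
Determinant D = (3)(-5) - (-3)(4) = -15 + 12 = -3
Dx = (-23)(-5) - (28)(4) = 115 - 112 = 3
Dy = (3)(28) - (-3)(-23) = 84 - 69 = 15
x = Dx/D = 3/-3 = -1
y = Dy/D = 15/-3 = -5

x = -1, y = -5


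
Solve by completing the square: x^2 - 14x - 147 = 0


Start: x^2 - 14x - 147 = 0
Move constant: x^2 - 14x = 147
Half of -14 is -7, squared is 49
Add 49 to both sides: x^2 - 14x + 49 = 196
(x - 7)^2 = 196
x - 7 = ±14
x = 7 + 14 = 21 or x = 7 - 14 = -7

x = -7, x = 21


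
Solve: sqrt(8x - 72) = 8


Square both sides: 8x - 72 = 8^2 = 64
8x = 64 + 72 = 136
x = 17
Check: sqrt(8*17 - 72) = sqrt(64) = 8 ✓

x = 17


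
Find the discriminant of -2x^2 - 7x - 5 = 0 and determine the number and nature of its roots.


For ax^2 + bx + c = 0, discriminant D = b^2 - 4ac
Here a = -2, b = -7, c = -5
D = (-7)^2 - 4(-2)(-5) = 49 - 40 = 9

D = 9 > 0 and is a perfect square (sqrt = 3)
The equation has 2 distinct real rational roots.

Discriminant = 9, 2 distinct real rational roots


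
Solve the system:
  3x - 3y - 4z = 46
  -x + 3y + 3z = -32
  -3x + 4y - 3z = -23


Using Cramer's rule. Expand each determinant along the first row.
D  = 3*[3*(-3) - 3*4] - (-3)*[(-1)*(-3) - 3*(-3)] + (-4)*[(-1)*4 - 3*(-3)]
  = 3*(-21) - (-3)*(12) + (-4)*(5) = -47
Dx = 46*[3*(-3) - 3*4] - (-3)*[(-32)*(-3) - 3*(-23)] + (-4)*[(-32)*4 - 3*(-23)]
  = 46*(-21) - (-3)*(165) + (-4)*(-59) = -235
Dy = 3*[(-32)*(-3) - 3*(-23)] - 46*[(-1)*(-3) - 3*(-3)] + (-4)*[(-1)*(-23) - (-32)*(-3)]
  = 3*(165) - 46*(12) + (-4)*(-73) = 235
Dz = 3*[3*(-23) - (-32)*4] - (-3)*[(-1)*(-23) - (-32)*(-3)] + 46*[(-1)*4 - 3*(-3)]
  = 3*(59) - (-3)*(-73) + 46*(5) = 188
x = Dx/D = -235/-47 = 5, y = Dy/D = 235/-47 = -5, z = Dz/D = 188/-47 = -4
Check eq1: (3)(5) + (-3)(-5) + (-4)(-4) = 46 = 46 ✓
Check eq2: (-1)(5) + (3)(-5) + (3)(-4) = -32 = -32 ✓
Check eq3: (-3)(5) + (4)(-5) + (-3)(-4) = -23 = -23 ✓

x = 5, y = -5, z = -4


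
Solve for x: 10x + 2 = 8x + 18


Starting with: 10x + 2 = 8x + 18
Move all x terms to left: (10 - 8)x = 18 - 2
Simplify: 2x = 16
Divide both sides by 2: x = 8

x = 8


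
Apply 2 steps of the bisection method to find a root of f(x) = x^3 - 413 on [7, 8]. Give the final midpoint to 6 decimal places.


f(x) = x^3 - 413
f(7) = -70 < 0
f(8) = 99 > 0

Step 1: midpoint = (7.000000 + 8.000000)/2 = 7.500000
  f(7.500000) = 8.875000
  f(mid) > 0, so root is in [7.000000, 7.500000]

Step 2: midpoint = (7.000000 + 7.500000)/2 = 7.250000
  f(7.250000) = -31.921875
  f(mid) < 0, so root is in [7.250000, 7.500000]

midpoint = 7.250000


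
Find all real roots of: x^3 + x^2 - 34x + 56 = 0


Let p(x) = x^3 + x^2 - 34x + 56. By the rational root theorem (leading coefficient 1), any rational root is an integer divisor of 56: try ±1, ±2, ... in turn.
Test x = 1: value = 24 ≠ 0.
Test x = -1: value = 90 ≠ 0.
Test x = 2: value = 0 ✓, so (x - 2) is a factor.
Synthetic division by (x - 2): bring down 1; 1(2) + 1 = 3; 3(2) - 34 = -28; (-28)(2) + 56 = 0 → quotient x^2 + 3x - 28, remainder 0.
Solve the quadratic x^2 + 3x - 28 = 0: discriminant = 3^2 - 4(1)(-28) = 9 + 112 = 121.
sqrt(121) = 11, so x = (-3 ± 11)/2: x = 4 or x = -7.

x = -7, x = 2, x = 4


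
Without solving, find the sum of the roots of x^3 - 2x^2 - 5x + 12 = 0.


By Vieta's formulas for x^3 + bx^2 + cx + d = 0:
  r1 + r2 + r3 = -b/a = 2
  r1*r2 + r1*r3 + r2*r3 = c/a = -5
  r1*r2*r3 = -d/a = -12


Sum = 2


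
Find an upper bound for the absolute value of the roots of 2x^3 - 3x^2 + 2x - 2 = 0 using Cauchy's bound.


Cauchy's bound: all roots r satisfy |r| <= 1 + max(|a_i/a_n|) for i = 0,...,n-1
where a_n is the leading coefficient.

Coefficients: [2, -3, 2, -2]
Leading coefficient a_n = 2
Ratios |a_i/a_n|: 3/2, 1, 1
Maximum ratio: 3/2
Cauchy's bound: |r| <= 1 + 3/2 = 5/2

Upper bound = 5/2


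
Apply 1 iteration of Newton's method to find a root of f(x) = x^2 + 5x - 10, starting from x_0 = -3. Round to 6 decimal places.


Newton's method: x_(n+1) = x_n - f(x_n)/f'(x_n)
f(x) = x^2 + 5x - 10
f'(x) = 2x + 5

Iteration 1:
  f(-3.000000) = -16.000000
  f'(-3.000000) = -1.000000
  x_1 = -3.000000 - (-16.000000)/(-1.000000) = -19.000000

x_1 = -19.000000


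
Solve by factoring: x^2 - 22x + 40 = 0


We need two numbers that multiply to 40 and add to -22.
Those numbers are -20 and -2 (since (-20) * (-2) = 40 and (-20) + (-2) = -22).
So x^2 - 22x + 40 = (x - 20)(x - 2) = 0
Setting each factor to zero: x = 20 or x = 2

x = 2, x = 20


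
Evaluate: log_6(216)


We need the exponent such that 6^? = 216
6^3 = 216
Therefore log_6(216) = 3

3


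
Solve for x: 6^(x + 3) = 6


Express both sides with the same base.
6 = 6^1
Since the bases match, equate exponents: x + 3 = 1
So x = 1 - (3) = -2

x = -2


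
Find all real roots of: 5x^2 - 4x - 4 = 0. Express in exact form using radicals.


Using the quadratic formula: x = (-b ± sqrt(b^2 - 4ac)) / (2a)
Here a = 5, b = -4, c = -4
Discriminant = b^2 - 4ac = (-4)^2 - 4(5)(-4) = 16 + 80 = 96
Since discriminant = 96 > 0, there are two real roots.
x = (4 ± 4*sqrt(6)) / 10
Simplifying: x = (2 ± 2*sqrt(6)) / 5
Numerically: x ≈ 1.3798 or x ≈ -0.5798

x = (2 + 2*sqrt(6)) / 5 or x = (2 - 2*sqrt(6)) / 5


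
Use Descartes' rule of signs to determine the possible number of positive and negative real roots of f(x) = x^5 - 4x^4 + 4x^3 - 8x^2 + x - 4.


Descartes' rule of signs:

For positive roots, count sign changes in f(x) = x^5 - 4x^4 + 4x^3 - 8x^2 + x - 4:
Signs of coefficients: +, -, +, -, +, -
Number of sign changes: 5
Possible positive real roots: 5, 3, 1

For negative roots, examine f(-x) = -x^5 - 4x^4 - 4x^3 - 8x^2 - x - 4:
Signs of coefficients: -, -, -, -, -, -
Number of sign changes: 0
Possible negative real roots: 0

Positive roots: 5 or 3 or 1; Negative roots: 0


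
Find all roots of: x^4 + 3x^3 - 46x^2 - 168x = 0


The constant term is 0, so x = 0 is a root. Factor out x:
  x^3 + 3x^2 - 46x - 168 = 0
Let p(x) = x^3 + 3x^2 - 46x - 168. By the rational root theorem (leading coefficient 1), any rational root is an integer divisor of 168: try ±1, ±2, ... in turn.
Test x = 1: value = -210 ≠ 0.
Test x = -1: value = -120 ≠ 0.
Test x = 2: value = -240 ≠ 0.
Test x = -2: value = -72 ≠ 0.
Test x = 3: value = -252 ≠ 0.
Test x = -3: value = -30 ≠ 0.
Test x = 4: value = -240 ≠ 0.
Test x = -4: value = 0 ✓, so (x + 4) is a factor.
Synthetic division by (x + 4): bring down 1; 1(-4) + 3 = -1; (-1)(-4) - 46 = -42; (-42)(-4) - 168 = 0 → quotient x^2 - x - 42, remainder 0.
Solve the quadratic x^2 - x - 42 = 0: discriminant = (-1)^2 - 4(1)(-42) = 1 + 168 = 169.
sqrt(169) = 13, so x = (1 ± 13)/2: x = 7 or x = -6.
Collecting all roots found:

x = -6, x = -4, x = 0, x = 7


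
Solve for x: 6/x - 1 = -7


Subtract -1 from both sides: 6/x = -6
Multiply both sides by x: 6 = -6 * x
Divide by -6: x = -1

x = -1


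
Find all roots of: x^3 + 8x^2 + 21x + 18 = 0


Let p(x) = x^3 + 8x^2 + 21x + 18. By the rational root theorem (leading coefficient 1), any rational root is an integer divisor of 18: try ±1, ±2, ... in turn.
Test x = 1: value = 48 ≠ 0.
Test x = -1: value = 4 ≠ 0.
Test x = 2: value = 100 ≠ 0.
Test x = -2: value = 0 ✓, so (x + 2) is a factor.
Synthetic division by (x + 2): bring down 1; 1(-2) + 8 = 6; 6(-2) + 21 = 9; 9(-2) + 18 = 0 → quotient x^2 + 6x + 9, remainder 0.
Solve the quadratic x^2 + 6x + 9 = 0: discriminant = 6^2 - 4(1)(9) = 36 - 36 = 0.
Discriminant = 0, so a double root: x = -6/2 = -3.
Collecting all roots found:

x = -3 (multiplicity 2), x = -2


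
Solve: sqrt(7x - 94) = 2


Square both sides: 7x - 94 = 2^2 = 4
7x = 4 + 94 = 98
x = 14
Check: sqrt(7*14 - 94) = sqrt(4) = 2 ✓

x = 14


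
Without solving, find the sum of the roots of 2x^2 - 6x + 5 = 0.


By Vieta's formulas for ax^2 + bx + c = 0:
  Sum of roots = -b/a
  Product of roots = c/a

Here a = 2, b = -6, c = 5
Sum = -(-6)/2 = 3
Product = 5/2 = 5/2

Sum = 3


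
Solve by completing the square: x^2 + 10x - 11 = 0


Start: x^2 + 10x - 11 = 0
Move constant: x^2 + 10x = 11
Half of 10 is 5, squared is 25
Add 25 to both sides: x^2 + 10x + 25 = 36
(x + 5)^2 = 36
x + 5 = ±6
x = -5 + 6 = 1 or x = -5 - 6 = -11

x = -11, x = 1


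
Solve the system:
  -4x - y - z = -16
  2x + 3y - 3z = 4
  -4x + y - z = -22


Using Cramer's rule. Expand each determinant along the first row.
D  = (-4)*[3*(-1) - (-3)*1] - (-1)*[2*(-1) - (-3)*(-4)] + (-1)*[2*1 - 3*(-4)]
  = (-4)*(0) - (-1)*(-14) + (-1)*(14) = -28
Dx = (-16)*[3*(-1) - (-3)*1] - (-1)*[4*(-1) - (-3)*(-22)] + (-1)*[4*1 - 3*(-22)]
  = (-16)*(0) - (-1)*(-70) + (-1)*(70) = -140
Dy = (-4)*[4*(-1) - (-3)*(-22)] - (-16)*[2*(-1) - (-3)*(-4)] + (-1)*[2*(-22) - 4*(-4)]
  = (-4)*(-70) - (-16)*(-14) + (-1)*(-28) = 84
Dz = (-4)*[3*(-22) - 4*1] - (-1)*[2*(-22) - 4*(-4)] + (-16)*[2*1 - 3*(-4)]
  = (-4)*(-70) - (-1)*(-28) + (-16)*(14) = 28
x = Dx/D = -140/-28 = 5, y = Dy/D = 84/-28 = -3, z = Dz/D = 28/-28 = -1
Check eq1: (-4)(5) + (-1)(-3) + (-1)(-1) = -16 = -16 ✓
Check eq2: (2)(5) + (3)(-3) + (-3)(-1) = 4 = 4 ✓
Check eq3: (-4)(5) + (1)(-3) + (-1)(-1) = -22 = -22 ✓

x = 5, y = -3, z = -1


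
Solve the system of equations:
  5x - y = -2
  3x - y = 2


Using Cramer's rule:
Determinant D = (5)(-1) - (3)(-1) = -5 + 3 = -2
Dx = (-2)(-1) - (2)(-1) = 2 + 2 = 4
Dy = (5)(2) - (3)(-2) = 10 + 6 = 16
x = Dx/D = 4/-2 = -2
y = Dy/D = 16/-2 = -8

x = -2, y = -8


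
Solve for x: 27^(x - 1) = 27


Express both sides with the same base.
27 = 27^1
Since the bases match, equate exponents: x - 1 = 1
So x = 1 - (-1) = 2

x = 2


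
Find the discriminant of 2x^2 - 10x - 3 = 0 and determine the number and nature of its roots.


For ax^2 + bx + c = 0, discriminant D = b^2 - 4ac
Here a = 2, b = -10, c = -3
D = (-10)^2 - 4(2)(-3) = 100 + 24 = 124

D = 124 > 0 but not a perfect square
The equation has 2 distinct real irrational roots.

Discriminant = 124, 2 distinct real irrational roots


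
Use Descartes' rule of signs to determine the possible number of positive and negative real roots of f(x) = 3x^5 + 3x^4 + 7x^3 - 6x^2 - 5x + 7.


Descartes' rule of signs:

For positive roots, count sign changes in f(x) = 3x^5 + 3x^4 + 7x^3 - 6x^2 - 5x + 7:
Signs of coefficients: +, +, +, -, -, +
Number of sign changes: 2
Possible positive real roots: 2, 0

For negative roots, examine f(-x) = -3x^5 + 3x^4 - 7x^3 - 6x^2 + 5x + 7:
Signs of coefficients: -, +, -, -, +, +
Number of sign changes: 3
Possible negative real roots: 3, 1

Positive roots: 2 or 0; Negative roots: 3 or 1


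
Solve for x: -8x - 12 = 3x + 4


Starting with: -8x - 12 = 3x + 4
Move all x terms to left: (-8 - 3)x = 4 + 12
Simplify: -11x = 16
Divide both sides by -11: x = -16/11

x = -16/11


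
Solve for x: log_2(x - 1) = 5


Convert to exponential form: x - 1 = 2^5 = 32
x = 32 + 1 = 33
Check: log_2(33 - 1) = log_2(32) = log_2(32) = 5 ✓

x = 33


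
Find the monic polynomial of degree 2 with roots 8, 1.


A monic polynomial with roots 8, 1 is:
p(x) = (x - 8)(x - 1)
After multiplying by (x - 8): x - 8
After multiplying by (x - 1): x^2 - 9x + 8

x^2 - 9x + 8


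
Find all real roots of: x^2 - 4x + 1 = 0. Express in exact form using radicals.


Using the quadratic formula: x = (-b ± sqrt(b^2 - 4ac)) / (2a)
Here a = 1, b = -4, c = 1
Discriminant = b^2 - 4ac = (-4)^2 - 4(1)(1) = 16 - 4 = 12
Since discriminant = 12 > 0, there are two real roots.
x = (4 ± 2*sqrt(3)) / 2
Simplifying: x = 2 ± sqrt(3)
Numerically: x ≈ 3.7321 or x ≈ 0.2679

x = 2 + sqrt(3) or x = 2 - sqrt(3)


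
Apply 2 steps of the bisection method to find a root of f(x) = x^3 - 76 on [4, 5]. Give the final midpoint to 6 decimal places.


f(x) = x^3 - 76
f(4) = -12 < 0
f(5) = 49 > 0

Step 1: midpoint = (4.000000 + 5.000000)/2 = 4.500000
  f(4.500000) = 15.125000
  f(mid) > 0, so root is in [4.000000, 4.500000]

Step 2: midpoint = (4.000000 + 4.500000)/2 = 4.250000
  f(4.250000) = 0.765625
  f(mid) > 0, so root is in [4.000000, 4.250000]

midpoint = 4.250000


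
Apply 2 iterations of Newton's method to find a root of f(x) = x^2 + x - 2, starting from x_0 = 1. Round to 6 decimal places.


Newton's method: x_(n+1) = x_n - f(x_n)/f'(x_n)
f(x) = x^2 + x - 2
f'(x) = 2x + 1

Iteration 1:
  f(1.000000) = 0.000000
  f'(1.000000) = 3.000000
  x_1 = 1.000000 - (0.000000)/(3.000000) = 1.000000

Iteration 2:
  f(1.000000) = 0.000000
  f'(1.000000) = 3.000000
  x_2 = 1.000000 - (0.000000)/(3.000000) = 1.000000

x_2 = 1.000000


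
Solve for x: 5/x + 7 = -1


Subtract 7 from both sides: 5/x = -8
Multiply both sides by x: 5 = -8 * x
Divide by -8: x = -5/8

x = -5/8


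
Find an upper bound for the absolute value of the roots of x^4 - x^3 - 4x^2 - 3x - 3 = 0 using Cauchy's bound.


Cauchy's bound: all roots r satisfy |r| <= 1 + max(|a_i/a_n|) for i = 0,...,n-1
where a_n is the leading coefficient.

Coefficients: [1, -1, -4, -3, -3]
Leading coefficient a_n = 1
Ratios |a_i/a_n|: 1, 4, 3, 3
Maximum ratio: 4
Cauchy's bound: |r| <= 1 + 4 = 5

Upper bound = 5


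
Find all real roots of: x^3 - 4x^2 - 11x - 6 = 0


Let p(x) = x^3 - 4x^2 - 11x - 6. By the rational root theorem (leading coefficient 1), any rational root is an integer divisor of 6: try ±1, ±2, ... in turn.
Test x = 1: value = -20 ≠ 0.
Test x = -1: value = 0 ✓, so (x + 1) is a factor.
Synthetic division by (x + 1): bring down 1; 1(-1) - 4 = -5; (-5)(-1) - 11 = -6; (-6)(-1) - 6 = 0 → quotient x^2 - 5x - 6, remainder 0.
Solve the quadratic x^2 - 5x - 6 = 0: discriminant = (-5)^2 - 4(1)(-6) = 25 + 24 = 49.
sqrt(49) = 7, so x = (5 ± 7)/2: x = 6 or x = -1.

x = -1 (multiplicity 2), x = 6


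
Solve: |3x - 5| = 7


An absolute value equation |expr| = 7 gives two cases:
Case 1: 3x - 5 = 7
  3x = 12, so x = 4
Case 2: 3x - 5 = -7
  3x = -2, so x = -2/3

x = -2/3, x = 4


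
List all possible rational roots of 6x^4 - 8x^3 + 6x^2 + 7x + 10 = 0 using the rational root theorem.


Rational root theorem: possible roots are ±p/q where:
  p divides the constant term (10): p ∈ {1, 2, 5, 10}
  q divides the leading coefficient (6): q ∈ {1, 2, 3, 6}

All possible rational roots: -10, -5, -10/3, -5/2, -2, -5/3, -1, -5/6, -2/3, -1/2, -1/3, -1/6, 1/6, 1/3, 1/2, 2/3, 5/6, 1, 5/3, 2, 5/2, 10/3, 5, 10

-10, -5, -10/3, -5/2, -2, -5/3, -1, -5/6, -2/3, -1/2, -1/3, -1/6, 1/6, 1/3, 1/2, 2/3, 5/6, 1, 5/3, 2, 5/2, 10/3, 5, 10


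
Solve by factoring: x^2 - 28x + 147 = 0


We need two numbers that multiply to 147 and add to -28.
Those numbers are -21 and -7 (since (-21) * (-7) = 147 and (-21) + (-7) = -28).
So x^2 - 28x + 147 = (x - 21)(x - 7) = 0
Setting each factor to zero: x = 21 or x = 7

x = 7, x = 21
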